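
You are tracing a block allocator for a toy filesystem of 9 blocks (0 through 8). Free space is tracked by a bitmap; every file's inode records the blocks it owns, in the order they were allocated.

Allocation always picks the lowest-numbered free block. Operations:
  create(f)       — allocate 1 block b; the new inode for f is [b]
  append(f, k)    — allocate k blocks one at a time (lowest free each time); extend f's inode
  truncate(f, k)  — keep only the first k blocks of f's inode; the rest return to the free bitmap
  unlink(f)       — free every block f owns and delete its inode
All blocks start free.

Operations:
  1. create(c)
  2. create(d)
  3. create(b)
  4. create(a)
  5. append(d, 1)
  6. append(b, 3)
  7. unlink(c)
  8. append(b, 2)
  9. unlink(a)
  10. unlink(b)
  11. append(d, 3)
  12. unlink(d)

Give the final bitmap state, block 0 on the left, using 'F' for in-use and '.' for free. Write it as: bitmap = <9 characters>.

bitmap = .........

  1. create(c)  ⇒  F........  {c→[0]}
  2. create(d)  ⇒  FF.......  {c→[0]; d→[1]}
  3. create(b)  ⇒  FFF......  {b→[2]; c→[0]; d→[1]}
  4. create(a)  ⇒  FFFF.....  {a→[3]; b→[2]; c→[0]; d→[1]}
  5. append(d, 1)  ⇒  FFFFF....  {a→[3]; b→[2]; c→[0]; d→[1, 4]}
  6. append(b, 3)  ⇒  FFFFFFFF.  {a→[3]; b→[2, 5, 6, 7]; c→[0]; d→[1, 4]}
  7. unlink(c)  ⇒  .FFFFFFF.  {a→[3]; b→[2, 5, 6, 7]; d→[1, 4]}
  8. append(b, 2)  ⇒  FFFFFFFFF  {a→[3]; b→[2, 5, 6, 7, 0, 8]; d→[1, 4]}
  9. unlink(a)  ⇒  FFF.FFFFF  {b→[2, 5, 6, 7, 0, 8]; d→[1, 4]}
  10. unlink(b)  ⇒  .F..F....  {d→[1, 4]}
  11. append(d, 3)  ⇒  FFFFF....  {d→[1, 4, 0, 2, 3]}
  12. unlink(d)  ⇒  .........  {}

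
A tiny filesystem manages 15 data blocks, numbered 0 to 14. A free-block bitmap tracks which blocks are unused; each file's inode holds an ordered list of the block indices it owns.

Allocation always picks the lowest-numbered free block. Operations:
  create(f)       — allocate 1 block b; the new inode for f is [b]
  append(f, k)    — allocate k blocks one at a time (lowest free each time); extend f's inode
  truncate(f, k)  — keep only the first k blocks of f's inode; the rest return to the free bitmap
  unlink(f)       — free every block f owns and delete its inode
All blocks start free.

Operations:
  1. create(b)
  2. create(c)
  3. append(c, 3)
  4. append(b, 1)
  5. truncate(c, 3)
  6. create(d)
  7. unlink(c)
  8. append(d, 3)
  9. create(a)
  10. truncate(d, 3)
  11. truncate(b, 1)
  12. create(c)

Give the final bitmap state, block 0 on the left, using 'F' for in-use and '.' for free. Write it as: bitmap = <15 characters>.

[1] create(b) — b=0 (map F..............)
[2] create(c) — b=0 c=1 (map FF.............)
[3] append(c, 3) — b=0 c=1,2,3,4 (map FFFFF..........)
[4] append(b, 1) — b=0,5 c=1,2,3,4 (map FFFFFF.........)
[5] truncate(c, 3) — b=0,5 c=1,2,3 (map FFFF.F.........)
[6] create(d) — b=0,5 c=1,2,3 d=4 (map FFFFFF.........)
[7] unlink(c) — b=0,5 d=4 (map F...FF.........)
[8] append(d, 3) — b=0,5 d=4,1,2,3 (map FFFFFF.........)
[9] create(a) — a=6 b=0,5 d=4,1,2,3 (map FFFFFFF........)
[10] truncate(d, 3) — a=6 b=0,5 d=4,1,2 (map FFF.FFF........)
[11] truncate(b, 1) — a=6 b=0 d=4,1,2 (map FFF.F.F........)
[12] create(c) — a=6 b=0 c=3 d=4,1,2 (map FFFFF.F........)

bitmap = FFFFF.F........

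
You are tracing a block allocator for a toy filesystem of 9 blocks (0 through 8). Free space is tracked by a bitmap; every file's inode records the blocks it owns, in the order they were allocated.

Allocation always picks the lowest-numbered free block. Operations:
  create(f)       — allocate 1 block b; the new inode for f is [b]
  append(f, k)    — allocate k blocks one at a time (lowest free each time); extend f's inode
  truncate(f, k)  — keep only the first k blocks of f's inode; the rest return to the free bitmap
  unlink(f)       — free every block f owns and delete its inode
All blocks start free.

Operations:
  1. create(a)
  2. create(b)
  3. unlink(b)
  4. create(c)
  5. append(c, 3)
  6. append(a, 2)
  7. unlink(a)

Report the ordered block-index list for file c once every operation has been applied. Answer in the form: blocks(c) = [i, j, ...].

blocks(c) = [1, 2, 3, 4]

after create(a) → a:[0]  free=[F........]
after create(b) → a:[0], b:[1]  free=[FF.......]
after unlink(b) → a:[0]  free=[F........]
after create(c) → a:[0], c:[1]  free=[FF.......]
after append(c, 3) → a:[0], c:[1, 2, 3, 4]  free=[FFFFF....]
after append(a, 2) → a:[0, 5, 6], c:[1, 2, 3, 4]  free=[FFFFFFF..]
after unlink(a) → c:[1, 2, 3, 4]  free=[.FFFF....]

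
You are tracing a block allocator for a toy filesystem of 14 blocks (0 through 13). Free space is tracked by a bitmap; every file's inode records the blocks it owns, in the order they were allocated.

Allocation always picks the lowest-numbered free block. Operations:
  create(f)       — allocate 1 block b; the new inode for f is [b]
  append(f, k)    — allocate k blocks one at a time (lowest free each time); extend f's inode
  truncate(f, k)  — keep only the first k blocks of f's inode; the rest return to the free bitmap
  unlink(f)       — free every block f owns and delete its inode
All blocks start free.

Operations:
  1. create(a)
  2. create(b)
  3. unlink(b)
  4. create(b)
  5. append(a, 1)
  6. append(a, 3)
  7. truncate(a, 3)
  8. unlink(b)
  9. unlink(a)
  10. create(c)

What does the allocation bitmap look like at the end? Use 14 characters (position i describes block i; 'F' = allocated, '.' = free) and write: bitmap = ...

bitmap = F.............

[1] create(a) — a=0 (map F.............)
[2] create(b) — a=0 b=1 (map FF............)
[3] unlink(b) — a=0 (map F.............)
[4] create(b) — a=0 b=1 (map FF............)
[5] append(a, 1) — a=0,2 b=1 (map FFF...........)
[6] append(a, 3) — a=0,2,3,4,5 b=1 (map FFFFFF........)
[7] truncate(a, 3) — a=0,2,3 b=1 (map FFFF..........)
[8] unlink(b) — a=0,2,3 (map F.FF..........)
[9] unlink(a) —  (map ..............)
[10] create(c) — c=0 (map F.............)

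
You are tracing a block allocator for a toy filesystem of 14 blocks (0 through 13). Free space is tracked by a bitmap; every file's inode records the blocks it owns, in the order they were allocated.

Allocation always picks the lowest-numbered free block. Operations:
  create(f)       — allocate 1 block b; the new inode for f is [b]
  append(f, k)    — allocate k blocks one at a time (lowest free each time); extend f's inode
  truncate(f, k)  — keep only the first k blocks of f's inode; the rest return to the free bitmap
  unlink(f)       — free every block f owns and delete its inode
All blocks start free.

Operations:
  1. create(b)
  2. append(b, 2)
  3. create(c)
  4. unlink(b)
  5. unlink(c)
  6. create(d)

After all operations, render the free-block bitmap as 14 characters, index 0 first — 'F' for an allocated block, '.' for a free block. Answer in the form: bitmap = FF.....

after create(b) → b:[0]  free=[F.............]
after append(b, 2) → b:[0, 1, 2]  free=[FFF...........]
after create(c) → b:[0, 1, 2], c:[3]  free=[FFFF..........]
after unlink(b) → c:[3]  free=[...F..........]
after unlink(c) →   free=[..............]
after create(d) → d:[0]  free=[F.............]

bitmap = F.............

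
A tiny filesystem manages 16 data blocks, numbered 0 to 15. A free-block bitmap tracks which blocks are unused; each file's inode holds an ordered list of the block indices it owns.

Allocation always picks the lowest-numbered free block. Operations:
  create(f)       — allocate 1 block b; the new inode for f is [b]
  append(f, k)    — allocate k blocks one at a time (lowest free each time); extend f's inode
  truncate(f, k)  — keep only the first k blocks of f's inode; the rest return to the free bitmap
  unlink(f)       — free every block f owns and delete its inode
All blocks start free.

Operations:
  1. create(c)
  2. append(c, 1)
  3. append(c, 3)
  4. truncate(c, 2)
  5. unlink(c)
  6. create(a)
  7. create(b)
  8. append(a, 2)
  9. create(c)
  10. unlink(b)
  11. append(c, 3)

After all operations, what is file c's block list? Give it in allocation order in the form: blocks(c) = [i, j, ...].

create(c): bitmap=F............... | c=[0]
append(c, 1): bitmap=FF.............. | c=[0, 1]
append(c, 3): bitmap=FFFFF........... | c=[0, 1, 2, 3, 4]
truncate(c, 2): bitmap=FF.............. | c=[0, 1]
unlink(c): bitmap=................ | 
create(a): bitmap=F............... | a=[0]
create(b): bitmap=FF.............. | a=[0] b=[1]
append(a, 2): bitmap=FFFF............ | a=[0, 2, 3] b=[1]
create(c): bitmap=FFFFF........... | a=[0, 2, 3] b=[1] c=[4]
unlink(b): bitmap=F.FFF........... | a=[0, 2, 3] c=[4]
append(c, 3): bitmap=FFFFFFF......... | a=[0, 2, 3] c=[4, 1, 5, 6]

blocks(c) = [4, 1, 5, 6]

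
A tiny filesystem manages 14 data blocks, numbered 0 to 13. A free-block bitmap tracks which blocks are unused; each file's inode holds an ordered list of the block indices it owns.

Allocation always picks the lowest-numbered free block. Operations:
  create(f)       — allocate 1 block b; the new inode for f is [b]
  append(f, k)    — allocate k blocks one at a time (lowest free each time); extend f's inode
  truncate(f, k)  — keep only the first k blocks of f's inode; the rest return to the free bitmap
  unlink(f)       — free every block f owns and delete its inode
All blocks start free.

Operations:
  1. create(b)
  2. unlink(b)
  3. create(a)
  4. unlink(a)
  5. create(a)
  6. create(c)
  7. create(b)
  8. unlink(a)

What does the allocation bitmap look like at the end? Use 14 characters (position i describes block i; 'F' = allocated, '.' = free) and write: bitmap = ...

bitmap = .FF...........

after create(b) → b:[0]  free=[F.............]
after unlink(b) →   free=[..............]
after create(a) → a:[0]  free=[F.............]
after unlink(a) →   free=[..............]
after create(a) → a:[0]  free=[F.............]
after create(c) → a:[0], c:[1]  free=[FF............]
after create(b) → a:[0], b:[2], c:[1]  free=[FFF...........]
after unlink(a) → b:[2], c:[1]  free=[.FF...........]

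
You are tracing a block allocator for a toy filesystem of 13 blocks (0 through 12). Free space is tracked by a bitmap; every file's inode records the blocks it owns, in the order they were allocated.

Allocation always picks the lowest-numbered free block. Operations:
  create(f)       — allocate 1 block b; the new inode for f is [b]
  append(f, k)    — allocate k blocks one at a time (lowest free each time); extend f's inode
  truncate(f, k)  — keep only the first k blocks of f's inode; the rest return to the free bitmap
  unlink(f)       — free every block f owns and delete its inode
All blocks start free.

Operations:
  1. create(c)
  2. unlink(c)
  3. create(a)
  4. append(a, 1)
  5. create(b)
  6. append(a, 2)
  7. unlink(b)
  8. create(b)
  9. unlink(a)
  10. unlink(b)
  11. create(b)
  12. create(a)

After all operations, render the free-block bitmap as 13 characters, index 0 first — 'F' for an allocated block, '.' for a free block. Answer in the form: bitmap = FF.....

create(c): bitmap=F............ | c=[0]
unlink(c): bitmap=............. | 
create(a): bitmap=F............ | a=[0]
append(a, 1): bitmap=FF........... | a=[0, 1]
create(b): bitmap=FFF.......... | a=[0, 1] b=[2]
append(a, 2): bitmap=FFFFF........ | a=[0, 1, 3, 4] b=[2]
unlink(b): bitmap=FF.FF........ | a=[0, 1, 3, 4]
create(b): bitmap=FFFFF........ | a=[0, 1, 3, 4] b=[2]
unlink(a): bitmap=..F.......... | b=[2]
unlink(b): bitmap=............. | 
create(b): bitmap=F............ | b=[0]
create(a): bitmap=FF........... | a=[1] b=[0]

bitmap = FF...........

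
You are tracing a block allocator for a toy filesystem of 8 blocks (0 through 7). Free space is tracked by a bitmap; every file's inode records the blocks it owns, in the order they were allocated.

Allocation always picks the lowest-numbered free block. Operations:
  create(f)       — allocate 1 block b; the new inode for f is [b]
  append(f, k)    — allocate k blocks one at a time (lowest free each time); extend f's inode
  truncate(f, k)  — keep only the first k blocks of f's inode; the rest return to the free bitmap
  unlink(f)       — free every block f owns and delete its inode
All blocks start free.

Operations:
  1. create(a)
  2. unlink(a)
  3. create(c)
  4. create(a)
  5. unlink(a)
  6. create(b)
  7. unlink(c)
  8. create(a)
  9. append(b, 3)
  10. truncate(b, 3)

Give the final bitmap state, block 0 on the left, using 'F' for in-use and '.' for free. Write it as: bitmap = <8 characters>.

bitmap = FFFF....

after create(a) → a:[0]  free=[F.......]
after unlink(a) →   free=[........]
after create(c) → c:[0]  free=[F.......]
after create(a) → a:[1], c:[0]  free=[FF......]
after unlink(a) → c:[0]  free=[F.......]
after create(b) → b:[1], c:[0]  free=[FF......]
after unlink(c) → b:[1]  free=[.F......]
after create(a) → a:[0], b:[1]  free=[FF......]
after append(b, 3) → a:[0], b:[1, 2, 3, 4]  free=[FFFFF...]
after truncate(b, 3) → a:[0], b:[1, 2, 3]  free=[FFFF....]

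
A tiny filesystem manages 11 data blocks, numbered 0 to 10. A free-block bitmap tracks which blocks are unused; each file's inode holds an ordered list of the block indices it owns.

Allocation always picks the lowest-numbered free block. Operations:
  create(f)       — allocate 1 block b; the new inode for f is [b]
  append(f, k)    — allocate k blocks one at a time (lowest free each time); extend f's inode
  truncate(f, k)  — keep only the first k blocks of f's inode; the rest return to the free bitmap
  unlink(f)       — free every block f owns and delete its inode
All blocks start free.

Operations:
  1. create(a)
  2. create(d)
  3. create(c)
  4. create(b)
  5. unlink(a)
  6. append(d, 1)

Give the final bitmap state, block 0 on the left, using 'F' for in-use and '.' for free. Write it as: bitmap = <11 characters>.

bitmap = FFFF.......

after create(a) → a:[0]  free=[F..........]
after create(d) → a:[0], d:[1]  free=[FF.........]
after create(c) → a:[0], c:[2], d:[1]  free=[FFF........]
after create(b) → a:[0], b:[3], c:[2], d:[1]  free=[FFFF.......]
after unlink(a) → b:[3], c:[2], d:[1]  free=[.FFF.......]
after append(d, 1) → b:[3], c:[2], d:[1, 0]  free=[FFFF.......]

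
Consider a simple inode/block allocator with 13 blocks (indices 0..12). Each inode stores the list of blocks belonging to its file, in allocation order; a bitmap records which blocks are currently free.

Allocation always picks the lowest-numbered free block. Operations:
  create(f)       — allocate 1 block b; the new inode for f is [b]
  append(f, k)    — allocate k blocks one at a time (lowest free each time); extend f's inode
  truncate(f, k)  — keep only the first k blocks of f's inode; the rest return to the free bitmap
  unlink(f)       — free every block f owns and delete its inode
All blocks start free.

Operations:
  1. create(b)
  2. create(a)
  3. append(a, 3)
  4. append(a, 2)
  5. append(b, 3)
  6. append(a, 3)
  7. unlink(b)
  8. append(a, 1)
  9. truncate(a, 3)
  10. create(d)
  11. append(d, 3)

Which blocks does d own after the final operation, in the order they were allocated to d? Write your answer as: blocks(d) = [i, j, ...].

blocks(d) = [0, 4, 5, 6]

[1] create(b) — b=0 (map F............)
[2] create(a) — a=1 b=0 (map FF...........)
[3] append(a, 3) — a=1,2,3,4 b=0 (map FFFFF........)
[4] append(a, 2) — a=1,2,3,4,5,6 b=0 (map FFFFFFF......)
[5] append(b, 3) — a=1,2,3,4,5,6 b=0,7,8,9 (map FFFFFFFFFF...)
[6] append(a, 3) — a=1,2,3,4,5,6,10,11,12 b=0,7,8,9 (map FFFFFFFFFFFFF)
[7] unlink(b) — a=1,2,3,4,5,6,10,11,12 (map .FFFFFF...FFF)
[8] append(a, 1) — a=1,2,3,4,5,6,10,11,12,0 (map FFFFFFF...FFF)
[9] truncate(a, 3) — a=1,2,3 (map .FFF.........)
[10] create(d) — a=1,2,3 d=0 (map FFFF.........)
[11] append(d, 3) — a=1,2,3 d=0,4,5,6 (map FFFFFFF......)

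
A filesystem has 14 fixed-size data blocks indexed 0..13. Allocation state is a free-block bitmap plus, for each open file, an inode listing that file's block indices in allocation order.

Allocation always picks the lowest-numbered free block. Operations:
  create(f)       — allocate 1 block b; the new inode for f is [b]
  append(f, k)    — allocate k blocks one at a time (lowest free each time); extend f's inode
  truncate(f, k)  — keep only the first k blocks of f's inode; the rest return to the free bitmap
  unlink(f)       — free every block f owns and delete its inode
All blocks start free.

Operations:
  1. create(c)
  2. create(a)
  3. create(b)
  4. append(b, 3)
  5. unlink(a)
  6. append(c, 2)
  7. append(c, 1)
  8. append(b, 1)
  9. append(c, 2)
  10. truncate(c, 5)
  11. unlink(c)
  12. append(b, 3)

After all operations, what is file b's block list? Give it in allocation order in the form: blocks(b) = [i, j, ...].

[1] create(c) — c=0 (map F.............)
[2] create(a) — a=1 c=0 (map FF............)
[3] create(b) — a=1 b=2 c=0 (map FFF...........)
[4] append(b, 3) — a=1 b=2,3,4,5 c=0 (map FFFFFF........)
[5] unlink(a) — b=2,3,4,5 c=0 (map F.FFFF........)
[6] append(c, 2) — b=2,3,4,5 c=0,1,6 (map FFFFFFF.......)
[7] append(c, 1) — b=2,3,4,5 c=0,1,6,7 (map FFFFFFFF......)
[8] append(b, 1) — b=2,3,4,5,8 c=0,1,6,7 (map FFFFFFFFF.....)
[9] append(c, 2) — b=2,3,4,5,8 c=0,1,6,7,9,10 (map FFFFFFFFFFF...)
[10] truncate(c, 5) — b=2,3,4,5,8 c=0,1,6,7,9 (map FFFFFFFFFF....)
[11] unlink(c) — b=2,3,4,5,8 (map ..FFFF..F.....)
[12] append(b, 3) — b=2,3,4,5,8,0,1,6 (map FFFFFFF.F.....)

blocks(b) = [2, 3, 4, 5, 8, 0, 1, 6]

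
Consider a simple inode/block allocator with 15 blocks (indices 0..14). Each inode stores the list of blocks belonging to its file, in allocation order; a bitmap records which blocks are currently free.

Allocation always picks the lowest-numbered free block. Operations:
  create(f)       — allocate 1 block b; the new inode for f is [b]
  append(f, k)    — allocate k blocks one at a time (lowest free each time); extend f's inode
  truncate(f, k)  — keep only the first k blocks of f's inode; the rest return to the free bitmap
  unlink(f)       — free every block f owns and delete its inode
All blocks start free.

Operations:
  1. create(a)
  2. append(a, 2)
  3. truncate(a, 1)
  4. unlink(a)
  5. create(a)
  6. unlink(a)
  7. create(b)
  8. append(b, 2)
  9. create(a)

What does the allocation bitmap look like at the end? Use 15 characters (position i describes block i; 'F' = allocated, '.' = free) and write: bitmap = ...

bitmap = FFFF...........

[1] create(a) — a=0 (map F..............)
[2] append(a, 2) — a=0,1,2 (map FFF............)
[3] truncate(a, 1) — a=0 (map F..............)
[4] unlink(a) —  (map ...............)
[5] create(a) — a=0 (map F..............)
[6] unlink(a) —  (map ...............)
[7] create(b) — b=0 (map F..............)
[8] append(b, 2) — b=0,1,2 (map FFF............)
[9] create(a) — a=3 b=0,1,2 (map FFFF...........)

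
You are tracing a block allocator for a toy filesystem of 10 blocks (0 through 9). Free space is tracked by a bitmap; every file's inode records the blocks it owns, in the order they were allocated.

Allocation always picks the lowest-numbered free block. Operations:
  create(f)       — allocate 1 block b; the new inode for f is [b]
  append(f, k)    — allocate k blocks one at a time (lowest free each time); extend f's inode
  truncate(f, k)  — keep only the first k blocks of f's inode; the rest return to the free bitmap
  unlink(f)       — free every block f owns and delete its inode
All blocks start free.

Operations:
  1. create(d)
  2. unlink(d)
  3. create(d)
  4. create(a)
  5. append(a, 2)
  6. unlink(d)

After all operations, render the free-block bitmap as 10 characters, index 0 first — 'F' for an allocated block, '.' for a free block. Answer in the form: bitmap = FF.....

create(d): bitmap=F......... | d=[0]
unlink(d): bitmap=.......... | 
create(d): bitmap=F......... | d=[0]
create(a): bitmap=FF........ | a=[1] d=[0]
append(a, 2): bitmap=FFFF...... | a=[1, 2, 3] d=[0]
unlink(d): bitmap=.FFF...... | a=[1, 2, 3]

bitmap = .FFF......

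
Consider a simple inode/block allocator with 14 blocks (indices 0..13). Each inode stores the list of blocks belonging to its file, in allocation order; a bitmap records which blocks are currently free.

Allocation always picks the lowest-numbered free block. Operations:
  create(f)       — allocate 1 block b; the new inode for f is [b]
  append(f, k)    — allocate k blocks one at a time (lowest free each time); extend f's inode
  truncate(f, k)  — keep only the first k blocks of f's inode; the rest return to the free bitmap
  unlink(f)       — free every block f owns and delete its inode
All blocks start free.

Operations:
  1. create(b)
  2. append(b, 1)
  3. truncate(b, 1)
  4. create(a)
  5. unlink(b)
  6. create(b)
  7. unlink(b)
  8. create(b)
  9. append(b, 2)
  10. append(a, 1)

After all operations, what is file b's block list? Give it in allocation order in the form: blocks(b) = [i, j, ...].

[1] create(b) — b=0 (map F.............)
[2] append(b, 1) — b=0,1 (map FF............)
[3] truncate(b, 1) — b=0 (map F.............)
[4] create(a) — a=1 b=0 (map FF............)
[5] unlink(b) — a=1 (map .F............)
[6] create(b) — a=1 b=0 (map FF............)
[7] unlink(b) — a=1 (map .F............)
[8] create(b) — a=1 b=0 (map FF............)
[9] append(b, 2) — a=1 b=0,2,3 (map FFFF..........)
[10] append(a, 1) — a=1,4 b=0,2,3 (map FFFFF.........)

blocks(b) = [0, 2, 3]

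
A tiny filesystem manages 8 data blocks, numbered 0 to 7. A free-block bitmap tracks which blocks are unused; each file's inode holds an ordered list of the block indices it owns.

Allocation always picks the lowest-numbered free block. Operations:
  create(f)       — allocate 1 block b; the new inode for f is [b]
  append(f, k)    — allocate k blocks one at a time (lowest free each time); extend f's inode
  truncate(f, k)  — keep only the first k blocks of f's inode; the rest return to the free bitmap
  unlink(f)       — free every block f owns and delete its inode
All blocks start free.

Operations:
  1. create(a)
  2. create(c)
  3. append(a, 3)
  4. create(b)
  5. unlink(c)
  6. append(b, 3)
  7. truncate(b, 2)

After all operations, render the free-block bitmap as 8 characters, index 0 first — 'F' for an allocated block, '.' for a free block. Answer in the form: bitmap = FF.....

bitmap = FFFFFF..

[1] create(a) — a=0 (map F.......)
[2] create(c) — a=0 c=1 (map FF......)
[3] append(a, 3) — a=0,2,3,4 c=1 (map FFFFF...)
[4] create(b) — a=0,2,3,4 b=5 c=1 (map FFFFFF..)
[5] unlink(c) — a=0,2,3,4 b=5 (map F.FFFF..)
[6] append(b, 3) — a=0,2,3,4 b=5,1,6,7 (map FFFFFFFF)
[7] truncate(b, 2) — a=0,2,3,4 b=5,1 (map FFFFFF..)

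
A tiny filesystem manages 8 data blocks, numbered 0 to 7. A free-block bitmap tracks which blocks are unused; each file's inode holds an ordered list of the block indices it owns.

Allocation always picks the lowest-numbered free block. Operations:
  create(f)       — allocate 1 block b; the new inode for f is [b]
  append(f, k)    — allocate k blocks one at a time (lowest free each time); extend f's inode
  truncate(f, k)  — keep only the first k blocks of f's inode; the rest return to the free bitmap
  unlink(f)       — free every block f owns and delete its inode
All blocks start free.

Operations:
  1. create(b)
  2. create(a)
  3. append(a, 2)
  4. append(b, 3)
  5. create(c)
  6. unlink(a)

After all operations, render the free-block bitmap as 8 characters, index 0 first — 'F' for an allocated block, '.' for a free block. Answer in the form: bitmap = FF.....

after create(b) → b:[0]  free=[F.......]
after create(a) → a:[1], b:[0]  free=[FF......]
after append(a, 2) → a:[1, 2, 3], b:[0]  free=[FFFF....]
after append(b, 3) → a:[1, 2, 3], b:[0, 4, 5, 6]  free=[FFFFFFF.]
after create(c) → a:[1, 2, 3], b:[0, 4, 5, 6], c:[7]  free=[FFFFFFFF]
after unlink(a) → b:[0, 4, 5, 6], c:[7]  free=[F...FFFF]

bitmap = F...FFFF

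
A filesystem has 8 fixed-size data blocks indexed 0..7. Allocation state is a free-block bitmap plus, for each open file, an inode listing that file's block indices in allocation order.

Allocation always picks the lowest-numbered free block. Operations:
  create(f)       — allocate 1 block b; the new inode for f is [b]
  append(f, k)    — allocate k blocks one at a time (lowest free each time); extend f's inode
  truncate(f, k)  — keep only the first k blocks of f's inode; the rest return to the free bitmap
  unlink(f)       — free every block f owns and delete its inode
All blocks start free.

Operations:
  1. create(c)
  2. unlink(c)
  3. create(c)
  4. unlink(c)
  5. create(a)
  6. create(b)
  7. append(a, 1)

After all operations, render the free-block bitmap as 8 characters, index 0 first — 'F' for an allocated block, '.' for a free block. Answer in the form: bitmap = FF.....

after create(c) → c:[0]  free=[F.......]
after unlink(c) →   free=[........]
after create(c) → c:[0]  free=[F.......]
after unlink(c) →   free=[........]
after create(a) → a:[0]  free=[F.......]
after create(b) → a:[0], b:[1]  free=[FF......]
after append(a, 1) → a:[0, 2], b:[1]  free=[FFF.....]

bitmap = FFF.....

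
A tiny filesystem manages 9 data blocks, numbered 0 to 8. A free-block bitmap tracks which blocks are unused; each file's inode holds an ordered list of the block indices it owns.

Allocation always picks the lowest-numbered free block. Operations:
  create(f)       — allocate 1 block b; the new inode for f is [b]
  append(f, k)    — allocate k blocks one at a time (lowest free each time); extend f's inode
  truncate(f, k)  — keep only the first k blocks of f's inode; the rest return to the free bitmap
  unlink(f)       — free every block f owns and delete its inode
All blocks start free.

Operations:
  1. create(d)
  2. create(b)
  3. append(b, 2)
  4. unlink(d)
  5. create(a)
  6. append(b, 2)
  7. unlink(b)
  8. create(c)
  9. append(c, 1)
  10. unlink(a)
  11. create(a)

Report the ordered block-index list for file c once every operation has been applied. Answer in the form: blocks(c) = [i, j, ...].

[1] create(d) — d=0 (map F........)
[2] create(b) — b=1 d=0 (map FF.......)
[3] append(b, 2) — b=1,2,3 d=0 (map FFFF.....)
[4] unlink(d) — b=1,2,3 (map .FFF.....)
[5] create(a) — a=0 b=1,2,3 (map FFFF.....)
[6] append(b, 2) — a=0 b=1,2,3,4,5 (map FFFFFF...)
[7] unlink(b) — a=0 (map F........)
[8] create(c) — a=0 c=1 (map FF.......)
[9] append(c, 1) — a=0 c=1,2 (map FFF......)
[10] unlink(a) — c=1,2 (map .FF......)
[11] create(a) — a=0 c=1,2 (map FFF......)

blocks(c) = [1, 2]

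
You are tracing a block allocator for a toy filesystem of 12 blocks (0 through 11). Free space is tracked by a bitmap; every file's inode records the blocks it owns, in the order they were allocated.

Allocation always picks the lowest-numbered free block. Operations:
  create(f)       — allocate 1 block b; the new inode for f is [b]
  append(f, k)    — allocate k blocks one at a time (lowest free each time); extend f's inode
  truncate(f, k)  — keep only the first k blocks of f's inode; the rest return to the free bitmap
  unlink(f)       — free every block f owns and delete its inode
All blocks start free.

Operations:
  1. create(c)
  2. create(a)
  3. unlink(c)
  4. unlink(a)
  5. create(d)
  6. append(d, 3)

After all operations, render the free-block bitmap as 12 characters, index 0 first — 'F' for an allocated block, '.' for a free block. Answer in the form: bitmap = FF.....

bitmap = FFFF........

after create(c) → c:[0]  free=[F...........]
after create(a) → a:[1], c:[0]  free=[FF..........]
after unlink(c) → a:[1]  free=[.F..........]
after unlink(a) →   free=[............]
after create(d) → d:[0]  free=[F...........]
after append(d, 3) → d:[0, 1, 2, 3]  free=[FFFF........]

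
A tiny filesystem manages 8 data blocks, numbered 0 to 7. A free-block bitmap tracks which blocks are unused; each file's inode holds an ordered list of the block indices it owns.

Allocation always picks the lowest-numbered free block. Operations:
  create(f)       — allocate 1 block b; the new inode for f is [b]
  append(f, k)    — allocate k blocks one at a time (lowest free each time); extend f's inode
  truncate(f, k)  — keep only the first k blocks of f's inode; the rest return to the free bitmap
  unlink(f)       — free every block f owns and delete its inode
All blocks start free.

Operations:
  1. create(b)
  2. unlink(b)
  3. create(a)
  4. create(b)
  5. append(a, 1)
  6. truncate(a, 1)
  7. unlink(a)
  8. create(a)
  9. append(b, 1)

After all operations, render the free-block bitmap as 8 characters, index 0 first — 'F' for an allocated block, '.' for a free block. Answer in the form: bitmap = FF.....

bitmap = FFF.....

after create(b) → b:[0]  free=[F.......]
after unlink(b) →   free=[........]
after create(a) → a:[0]  free=[F.......]
after create(b) → a:[0], b:[1]  free=[FF......]
after append(a, 1) → a:[0, 2], b:[1]  free=[FFF.....]
after truncate(a, 1) → a:[0], b:[1]  free=[FF......]
after unlink(a) → b:[1]  free=[.F......]
after create(a) → a:[0], b:[1]  free=[FF......]
after append(b, 1) → a:[0], b:[1, 2]  free=[FFF.....]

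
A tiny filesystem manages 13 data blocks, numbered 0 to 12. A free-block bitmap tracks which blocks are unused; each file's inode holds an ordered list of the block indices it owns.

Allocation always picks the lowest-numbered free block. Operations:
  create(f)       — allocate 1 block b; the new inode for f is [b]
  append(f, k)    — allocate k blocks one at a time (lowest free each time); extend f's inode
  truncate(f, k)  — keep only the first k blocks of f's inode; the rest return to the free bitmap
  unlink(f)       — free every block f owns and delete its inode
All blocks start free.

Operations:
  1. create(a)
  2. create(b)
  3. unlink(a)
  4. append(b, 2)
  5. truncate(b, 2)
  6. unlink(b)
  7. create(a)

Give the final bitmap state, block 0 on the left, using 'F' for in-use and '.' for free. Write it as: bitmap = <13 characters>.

  1. create(a)  ⇒  F............  {a→[0]}
  2. create(b)  ⇒  FF...........  {a→[0]; b→[1]}
  3. unlink(a)  ⇒  .F...........  {b→[1]}
  4. append(b, 2)  ⇒  FFF..........  {b→[1, 0, 2]}
  5. truncate(b, 2)  ⇒  FF...........  {b→[1, 0]}
  6. unlink(b)  ⇒  .............  {}
  7. create(a)  ⇒  F............  {a→[0]}

bitmap = F............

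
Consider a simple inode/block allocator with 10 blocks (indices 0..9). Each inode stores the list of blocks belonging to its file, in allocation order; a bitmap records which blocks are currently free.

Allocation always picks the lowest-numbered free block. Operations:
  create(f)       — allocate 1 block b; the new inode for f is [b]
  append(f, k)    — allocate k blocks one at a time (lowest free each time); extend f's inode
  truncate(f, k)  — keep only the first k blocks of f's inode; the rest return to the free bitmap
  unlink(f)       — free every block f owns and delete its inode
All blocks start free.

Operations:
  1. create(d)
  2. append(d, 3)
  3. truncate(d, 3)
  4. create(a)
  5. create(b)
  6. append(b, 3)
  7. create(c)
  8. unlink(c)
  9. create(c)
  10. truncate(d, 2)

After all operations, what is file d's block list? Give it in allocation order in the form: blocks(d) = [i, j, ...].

blocks(d) = [0, 1]

after create(d) → d:[0]  free=[F.........]
after append(d, 3) → d:[0, 1, 2, 3]  free=[FFFF......]
after truncate(d, 3) → d:[0, 1, 2]  free=[FFF.......]
after create(a) → a:[3], d:[0, 1, 2]  free=[FFFF......]
after create(b) → a:[3], b:[4], d:[0, 1, 2]  free=[FFFFF.....]
after append(b, 3) → a:[3], b:[4, 5, 6, 7], d:[0, 1, 2]  free=[FFFFFFFF..]
after create(c) → a:[3], b:[4, 5, 6, 7], c:[8], d:[0, 1, 2]  free=[FFFFFFFFF.]
after unlink(c) → a:[3], b:[4, 5, 6, 7], d:[0, 1, 2]  free=[FFFFFFFF..]
after create(c) → a:[3], b:[4, 5, 6, 7], c:[8], d:[0, 1, 2]  free=[FFFFFFFFF.]
after truncate(d, 2) → a:[3], b:[4, 5, 6, 7], c:[8], d:[0, 1]  free=[FF.FFFFFF.]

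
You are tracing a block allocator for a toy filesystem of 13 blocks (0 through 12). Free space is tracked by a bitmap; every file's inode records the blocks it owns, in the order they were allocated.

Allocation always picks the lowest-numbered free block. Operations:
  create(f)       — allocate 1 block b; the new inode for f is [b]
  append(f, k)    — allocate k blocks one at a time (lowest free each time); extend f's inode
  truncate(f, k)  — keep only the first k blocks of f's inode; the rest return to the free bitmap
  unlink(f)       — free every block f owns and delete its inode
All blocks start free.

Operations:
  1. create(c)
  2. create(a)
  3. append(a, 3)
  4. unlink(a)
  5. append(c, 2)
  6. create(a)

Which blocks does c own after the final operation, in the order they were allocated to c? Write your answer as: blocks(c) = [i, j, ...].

blocks(c) = [0, 1, 2]

create(c): bitmap=F............ | c=[0]
create(a): bitmap=FF........... | a=[1] c=[0]
append(a, 3): bitmap=FFFFF........ | a=[1, 2, 3, 4] c=[0]
unlink(a): bitmap=F............ | c=[0]
append(c, 2): bitmap=FFF.......... | c=[0, 1, 2]
create(a): bitmap=FFFF......... | a=[3] c=[0, 1, 2]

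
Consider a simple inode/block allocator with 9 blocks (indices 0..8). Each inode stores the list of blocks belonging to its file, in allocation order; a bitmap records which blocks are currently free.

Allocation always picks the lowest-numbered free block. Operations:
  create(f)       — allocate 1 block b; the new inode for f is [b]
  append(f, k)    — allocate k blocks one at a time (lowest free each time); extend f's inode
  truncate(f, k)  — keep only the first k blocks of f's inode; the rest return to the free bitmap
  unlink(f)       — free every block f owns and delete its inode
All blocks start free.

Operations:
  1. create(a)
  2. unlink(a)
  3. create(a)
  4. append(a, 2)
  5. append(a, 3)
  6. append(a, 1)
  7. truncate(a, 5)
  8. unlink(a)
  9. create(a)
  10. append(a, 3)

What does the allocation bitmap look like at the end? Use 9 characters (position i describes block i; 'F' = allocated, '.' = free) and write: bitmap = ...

create(a): bitmap=F........ | a=[0]
unlink(a): bitmap=......... | 
create(a): bitmap=F........ | a=[0]
append(a, 2): bitmap=FFF...... | a=[0, 1, 2]
append(a, 3): bitmap=FFFFFF... | a=[0, 1, 2, 3, 4, 5]
append(a, 1): bitmap=FFFFFFF.. | a=[0, 1, 2, 3, 4, 5, 6]
truncate(a, 5): bitmap=FFFFF.... | a=[0, 1, 2, 3, 4]
unlink(a): bitmap=......... | 
create(a): bitmap=F........ | a=[0]
append(a, 3): bitmap=FFFF..... | a=[0, 1, 2, 3]

bitmap = FFFF.....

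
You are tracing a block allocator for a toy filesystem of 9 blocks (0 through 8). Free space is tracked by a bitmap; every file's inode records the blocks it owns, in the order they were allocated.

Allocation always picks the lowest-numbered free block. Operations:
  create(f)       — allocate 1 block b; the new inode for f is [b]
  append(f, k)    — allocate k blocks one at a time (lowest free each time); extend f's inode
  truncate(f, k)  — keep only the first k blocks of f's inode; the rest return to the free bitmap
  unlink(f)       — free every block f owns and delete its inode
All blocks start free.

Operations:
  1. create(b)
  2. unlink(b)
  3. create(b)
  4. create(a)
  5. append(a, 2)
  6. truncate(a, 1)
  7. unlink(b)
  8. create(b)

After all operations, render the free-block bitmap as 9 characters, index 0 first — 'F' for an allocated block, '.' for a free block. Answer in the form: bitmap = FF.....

bitmap = FF.......

after create(b) → b:[0]  free=[F........]
after unlink(b) →   free=[.........]
after create(b) → b:[0]  free=[F........]
after create(a) → a:[1], b:[0]  free=[FF.......]
after append(a, 2) → a:[1, 2, 3], b:[0]  free=[FFFF.....]
after truncate(a, 1) → a:[1], b:[0]  free=[FF.......]
after unlink(b) → a:[1]  free=[.F.......]
after create(b) → a:[1], b:[0]  free=[FF.......]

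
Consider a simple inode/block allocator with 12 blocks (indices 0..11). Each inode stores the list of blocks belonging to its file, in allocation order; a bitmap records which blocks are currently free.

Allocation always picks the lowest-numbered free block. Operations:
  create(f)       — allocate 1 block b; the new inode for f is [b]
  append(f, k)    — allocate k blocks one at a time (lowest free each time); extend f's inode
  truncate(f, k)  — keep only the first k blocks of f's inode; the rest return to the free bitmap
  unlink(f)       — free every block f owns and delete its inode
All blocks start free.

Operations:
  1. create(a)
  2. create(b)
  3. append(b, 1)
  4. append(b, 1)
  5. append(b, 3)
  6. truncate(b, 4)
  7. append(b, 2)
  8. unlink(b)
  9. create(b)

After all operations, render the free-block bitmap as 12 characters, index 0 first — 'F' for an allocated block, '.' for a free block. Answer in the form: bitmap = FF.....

  1. create(a)  ⇒  F...........  {a→[0]}
  2. create(b)  ⇒  FF..........  {a→[0]; b→[1]}
  3. append(b, 1)  ⇒  FFF.........  {a→[0]; b→[1, 2]}
  4. append(b, 1)  ⇒  FFFF........  {a→[0]; b→[1, 2, 3]}
  5. append(b, 3)  ⇒  FFFFFFF.....  {a→[0]; b→[1, 2, 3, 4, 5, 6]}
  6. truncate(b, 4)  ⇒  FFFFF.......  {a→[0]; b→[1, 2, 3, 4]}
  7. append(b, 2)  ⇒  FFFFFFF.....  {a→[0]; b→[1, 2, 3, 4, 5, 6]}
  8. unlink(b)  ⇒  F...........  {a→[0]}
  9. create(b)  ⇒  FF..........  {a→[0]; b→[1]}

bitmap = FF..........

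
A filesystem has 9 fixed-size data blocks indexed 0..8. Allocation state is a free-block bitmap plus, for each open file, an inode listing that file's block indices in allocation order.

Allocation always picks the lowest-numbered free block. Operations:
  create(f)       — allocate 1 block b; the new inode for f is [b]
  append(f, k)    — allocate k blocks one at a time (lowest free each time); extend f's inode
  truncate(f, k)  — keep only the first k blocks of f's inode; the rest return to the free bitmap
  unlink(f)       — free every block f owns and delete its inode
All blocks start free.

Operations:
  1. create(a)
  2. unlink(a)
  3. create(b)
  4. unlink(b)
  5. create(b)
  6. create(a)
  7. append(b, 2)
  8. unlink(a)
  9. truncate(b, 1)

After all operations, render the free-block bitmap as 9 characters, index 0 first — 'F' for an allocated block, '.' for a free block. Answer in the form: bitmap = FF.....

[1] create(a) — a=0 (map F........)
[2] unlink(a) —  (map .........)
[3] create(b) — b=0 (map F........)
[4] unlink(b) —  (map .........)
[5] create(b) — b=0 (map F........)
[6] create(a) — a=1 b=0 (map FF.......)
[7] append(b, 2) — a=1 b=0,2,3 (map FFFF.....)
[8] unlink(a) — b=0,2,3 (map F.FF.....)
[9] truncate(b, 1) — b=0 (map F........)

bitmap = F........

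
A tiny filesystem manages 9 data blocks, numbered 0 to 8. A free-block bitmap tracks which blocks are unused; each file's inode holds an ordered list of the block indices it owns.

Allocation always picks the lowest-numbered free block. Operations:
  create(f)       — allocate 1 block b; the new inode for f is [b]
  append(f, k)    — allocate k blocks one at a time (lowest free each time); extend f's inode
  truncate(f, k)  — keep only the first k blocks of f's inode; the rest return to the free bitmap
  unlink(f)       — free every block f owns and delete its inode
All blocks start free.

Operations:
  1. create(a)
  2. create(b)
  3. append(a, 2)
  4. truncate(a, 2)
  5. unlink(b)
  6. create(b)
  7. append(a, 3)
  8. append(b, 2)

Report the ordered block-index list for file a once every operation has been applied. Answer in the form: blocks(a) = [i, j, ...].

blocks(a) = [0, 2, 3, 4, 5]

after create(a) → a:[0]  free=[F........]
after create(b) → a:[0], b:[1]  free=[FF.......]
after append(a, 2) → a:[0, 2, 3], b:[1]  free=[FFFF.....]
after truncate(a, 2) → a:[0, 2], b:[1]  free=[FFF......]
after unlink(b) → a:[0, 2]  free=[F.F......]
after create(b) → a:[0, 2], b:[1]  free=[FFF......]
after append(a, 3) → a:[0, 2, 3, 4, 5], b:[1]  free=[FFFFFF...]
after append(b, 2) → a:[0, 2, 3, 4, 5], b:[1, 6, 7]  free=[FFFFFFFF.]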